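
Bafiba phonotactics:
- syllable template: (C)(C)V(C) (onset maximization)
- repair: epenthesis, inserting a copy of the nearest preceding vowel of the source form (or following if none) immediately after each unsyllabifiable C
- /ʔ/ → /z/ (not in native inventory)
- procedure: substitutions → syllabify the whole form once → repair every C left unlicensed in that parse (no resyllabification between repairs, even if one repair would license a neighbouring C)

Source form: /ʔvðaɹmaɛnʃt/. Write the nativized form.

zavðaɹmaɛnʃɛtɛ

Substitution: /ʔ/ → /z/, giving /zvðaɹmaɛnʃt/.
Syllabifying with onset maximization leaves /z/, /ʃ/, /t/ stranded (at most one coda consonant is licensed; onsets may contain at most 2 consonants).
Epenthesis after each stranded consonant: /z/ → /za/, /ʃ/ → /ʃɛ/, /t/ → /tɛ/.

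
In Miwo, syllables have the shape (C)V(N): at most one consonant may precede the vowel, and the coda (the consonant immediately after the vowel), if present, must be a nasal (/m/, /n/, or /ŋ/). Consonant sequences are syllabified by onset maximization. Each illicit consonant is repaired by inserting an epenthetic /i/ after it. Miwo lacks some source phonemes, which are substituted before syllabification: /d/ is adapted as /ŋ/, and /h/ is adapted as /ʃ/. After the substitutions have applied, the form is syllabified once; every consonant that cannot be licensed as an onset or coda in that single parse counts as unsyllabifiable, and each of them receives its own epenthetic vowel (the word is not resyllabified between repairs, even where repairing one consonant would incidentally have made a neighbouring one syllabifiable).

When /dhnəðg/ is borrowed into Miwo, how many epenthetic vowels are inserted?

After substitution the input is /ŋʃnəðg/.
The unsyllabifiable consonants are /ŋ/, /ʃ/, /ð/, /g/; each receives one epenthetic vowel.

4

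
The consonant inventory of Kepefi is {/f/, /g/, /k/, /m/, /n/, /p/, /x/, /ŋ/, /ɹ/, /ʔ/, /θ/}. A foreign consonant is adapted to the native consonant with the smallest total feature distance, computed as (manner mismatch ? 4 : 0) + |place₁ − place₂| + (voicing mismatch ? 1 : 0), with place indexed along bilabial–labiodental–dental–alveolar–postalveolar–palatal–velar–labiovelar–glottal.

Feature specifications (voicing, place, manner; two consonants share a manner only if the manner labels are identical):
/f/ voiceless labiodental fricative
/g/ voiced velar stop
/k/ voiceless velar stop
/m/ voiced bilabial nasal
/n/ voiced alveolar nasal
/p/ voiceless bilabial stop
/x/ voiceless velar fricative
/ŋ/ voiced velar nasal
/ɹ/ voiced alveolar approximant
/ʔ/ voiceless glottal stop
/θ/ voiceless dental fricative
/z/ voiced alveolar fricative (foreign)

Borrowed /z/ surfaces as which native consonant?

/θ/ is closest: same manner (fricative), place distance 1 (alveolar→dental), voicing differs (+1); total 2. Next closest is /f/ at distance 3.

θ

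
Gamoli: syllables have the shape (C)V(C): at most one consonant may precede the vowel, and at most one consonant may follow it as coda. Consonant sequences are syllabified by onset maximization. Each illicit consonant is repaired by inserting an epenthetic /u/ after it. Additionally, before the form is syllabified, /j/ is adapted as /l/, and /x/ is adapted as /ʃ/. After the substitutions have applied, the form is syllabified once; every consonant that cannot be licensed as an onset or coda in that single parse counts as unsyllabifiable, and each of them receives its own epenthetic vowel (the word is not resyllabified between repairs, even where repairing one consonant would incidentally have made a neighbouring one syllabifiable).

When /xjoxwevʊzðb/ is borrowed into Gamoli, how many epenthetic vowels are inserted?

3

After substitution the input is /ʃloʃwevʊzðb/.
The unsyllabifiable consonants are /ʃ/, /ð/, /b/; each receives one epenthetic vowel.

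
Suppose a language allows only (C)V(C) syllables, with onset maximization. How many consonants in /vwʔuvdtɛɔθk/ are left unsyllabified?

The consonants /v/, /w/, /d/, /k/ cannot be parsed into a legal (C)V(C) syllable (at most one coda consonant is licensed; onsets are limited to one consonant).

4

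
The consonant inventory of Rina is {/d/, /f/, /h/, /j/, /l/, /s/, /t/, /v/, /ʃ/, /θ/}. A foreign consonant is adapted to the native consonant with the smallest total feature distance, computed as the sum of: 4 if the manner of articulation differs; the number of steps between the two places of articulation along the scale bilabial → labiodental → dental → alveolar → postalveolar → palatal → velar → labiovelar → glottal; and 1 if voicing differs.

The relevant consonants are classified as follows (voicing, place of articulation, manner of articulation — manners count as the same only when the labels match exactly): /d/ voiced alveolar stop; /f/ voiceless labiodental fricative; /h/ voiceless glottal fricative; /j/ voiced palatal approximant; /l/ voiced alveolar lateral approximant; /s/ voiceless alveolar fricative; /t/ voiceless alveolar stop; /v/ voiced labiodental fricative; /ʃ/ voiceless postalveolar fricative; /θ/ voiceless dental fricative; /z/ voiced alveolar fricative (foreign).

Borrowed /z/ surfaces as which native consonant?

/s/ is closest: same manner (fricative), place distance 0 (alveolar→alveolar), voicing differs (+1); total 1. Next closest is /v/ at distance 2.

s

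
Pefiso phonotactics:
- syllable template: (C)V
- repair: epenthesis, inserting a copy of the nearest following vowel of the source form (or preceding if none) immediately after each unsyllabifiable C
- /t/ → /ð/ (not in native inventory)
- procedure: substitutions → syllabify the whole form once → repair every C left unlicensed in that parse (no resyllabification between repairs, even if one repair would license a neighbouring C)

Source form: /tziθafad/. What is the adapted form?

ðiziθafada

Substitution: /t/ → /ð/, giving /ðziθafad/.
Syllabifying with onset maximization leaves /ð/, /d/ stranded (no codas are permitted; onsets are limited to one consonant).
Epenthesis after each stranded consonant: /ð/ → /ði/, /d/ → /da/.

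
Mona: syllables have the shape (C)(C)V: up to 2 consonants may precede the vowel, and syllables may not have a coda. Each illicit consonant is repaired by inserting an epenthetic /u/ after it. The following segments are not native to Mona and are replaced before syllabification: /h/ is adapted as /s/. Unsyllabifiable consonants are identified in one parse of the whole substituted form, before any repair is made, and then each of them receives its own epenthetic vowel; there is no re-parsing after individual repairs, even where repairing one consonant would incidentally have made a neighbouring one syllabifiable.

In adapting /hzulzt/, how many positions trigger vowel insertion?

3

After substitution the input is /szulzt/.
The unsyllabifiable consonants are /l/, /z/, /t/; each receives one epenthetic vowel.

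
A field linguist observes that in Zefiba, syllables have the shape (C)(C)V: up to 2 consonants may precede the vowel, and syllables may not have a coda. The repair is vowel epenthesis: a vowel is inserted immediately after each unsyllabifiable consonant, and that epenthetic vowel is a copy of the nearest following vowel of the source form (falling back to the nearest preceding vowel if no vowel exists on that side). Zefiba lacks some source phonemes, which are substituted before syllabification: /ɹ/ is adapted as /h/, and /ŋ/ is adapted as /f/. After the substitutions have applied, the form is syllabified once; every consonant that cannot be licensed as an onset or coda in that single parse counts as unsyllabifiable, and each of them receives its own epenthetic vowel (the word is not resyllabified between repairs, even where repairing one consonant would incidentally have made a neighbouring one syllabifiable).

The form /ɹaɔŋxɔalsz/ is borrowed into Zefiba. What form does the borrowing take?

haɔfxɔalasaza

Substitution: /ɹ/ → /h/, /ŋ/ → /f/, giving /haɔfxɔalsz/.
Syllabifying with onset maximization leaves /l/, /s/, /z/ stranded (no codas are permitted; onsets may contain at most 2 consonants).
Epenthesis after each stranded consonant: /l/ → /la/, /s/ → /sa/, /z/ → /za/.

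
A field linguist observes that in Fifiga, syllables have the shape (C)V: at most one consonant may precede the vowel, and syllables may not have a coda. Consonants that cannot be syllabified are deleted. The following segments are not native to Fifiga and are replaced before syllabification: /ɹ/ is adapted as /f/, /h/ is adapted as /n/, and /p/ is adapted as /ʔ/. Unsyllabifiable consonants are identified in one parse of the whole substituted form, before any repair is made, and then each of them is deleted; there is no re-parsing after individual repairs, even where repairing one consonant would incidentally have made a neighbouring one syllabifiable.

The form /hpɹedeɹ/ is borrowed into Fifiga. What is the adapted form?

Substitution: /h/ → /n/, /p/ → /ʔ/, /ɹ/ → /f/, giving /nʔfedef/.
Syllabifying with onset maximization leaves /n/, /ʔ/, /f/ stranded (no codas are permitted; onsets are limited to one consonant).
Each unlicensed consonant is deleted: /n/, /ʔ/, /f/.

fede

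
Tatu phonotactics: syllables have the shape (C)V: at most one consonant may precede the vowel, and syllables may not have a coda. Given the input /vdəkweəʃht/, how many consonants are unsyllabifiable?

Under (C)V, the unsyllabifiable consonants are /v/, /k/, /ʃ/, /h/, /t/ (no codas are permitted; onsets are limited to one consonant).

5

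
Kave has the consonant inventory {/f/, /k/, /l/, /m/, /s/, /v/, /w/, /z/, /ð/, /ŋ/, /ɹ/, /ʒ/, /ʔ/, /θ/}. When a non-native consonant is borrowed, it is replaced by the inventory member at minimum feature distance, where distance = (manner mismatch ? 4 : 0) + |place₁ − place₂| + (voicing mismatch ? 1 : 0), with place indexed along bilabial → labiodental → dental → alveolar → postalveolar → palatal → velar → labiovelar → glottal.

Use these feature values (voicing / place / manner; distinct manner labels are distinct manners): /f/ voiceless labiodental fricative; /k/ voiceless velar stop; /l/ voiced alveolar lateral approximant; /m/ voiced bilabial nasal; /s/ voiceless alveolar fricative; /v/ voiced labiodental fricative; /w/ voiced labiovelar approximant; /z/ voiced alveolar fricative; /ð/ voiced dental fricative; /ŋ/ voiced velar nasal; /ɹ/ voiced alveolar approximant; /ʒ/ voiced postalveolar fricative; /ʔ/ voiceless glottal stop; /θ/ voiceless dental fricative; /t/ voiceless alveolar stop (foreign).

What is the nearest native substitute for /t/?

k

/k/ is closest: same manner (stop), place distance 3 (alveolar→velar), same voicing; total 3. Next closest is /s/ at distance 4.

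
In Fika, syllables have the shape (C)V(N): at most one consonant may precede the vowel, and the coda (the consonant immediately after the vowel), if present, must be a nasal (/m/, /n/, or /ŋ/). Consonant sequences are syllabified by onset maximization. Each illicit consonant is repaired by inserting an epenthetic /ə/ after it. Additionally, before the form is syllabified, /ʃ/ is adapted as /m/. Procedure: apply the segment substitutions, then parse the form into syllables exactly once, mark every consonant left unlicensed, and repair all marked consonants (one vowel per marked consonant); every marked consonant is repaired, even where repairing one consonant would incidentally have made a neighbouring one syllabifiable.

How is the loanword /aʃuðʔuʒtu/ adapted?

Substitution: /ʃ/ → /m/, giving /amuðʔuʒtu/.
Syllabifying with onset maximization leaves /ð/, /ʒ/ stranded (only a nasal (/m/, /n/, or /ŋ/) is licensed in coda position; onsets are limited to one consonant).
Inserting the epenthetic vowel yields /ð/ → /ðə/, /ʒ/ → /ʒə/.

amuðəʔuʒətu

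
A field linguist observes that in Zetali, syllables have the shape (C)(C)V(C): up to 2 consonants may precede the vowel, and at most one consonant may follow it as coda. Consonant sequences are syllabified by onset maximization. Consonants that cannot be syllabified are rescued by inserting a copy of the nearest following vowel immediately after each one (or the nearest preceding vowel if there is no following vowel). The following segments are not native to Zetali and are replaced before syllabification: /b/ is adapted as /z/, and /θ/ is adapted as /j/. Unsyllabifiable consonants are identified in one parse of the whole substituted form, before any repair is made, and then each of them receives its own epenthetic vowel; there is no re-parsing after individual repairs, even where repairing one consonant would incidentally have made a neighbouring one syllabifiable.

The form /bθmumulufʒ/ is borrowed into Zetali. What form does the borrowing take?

zujmumulufʒu

Substitution: /b/ → /z/, /θ/ → /j/, giving /zjmumulufʒ/.
The consonants /z/, /ʒ/ cannot be parsed into a legal (C)(C)V(C) syllable (at most one coda consonant is licensed; onsets may contain at most 2 consonants).
Each unlicensed consonant becomes the onset of a new syllable: /z/ → /zu/, /ʒ/ → /ʒu/.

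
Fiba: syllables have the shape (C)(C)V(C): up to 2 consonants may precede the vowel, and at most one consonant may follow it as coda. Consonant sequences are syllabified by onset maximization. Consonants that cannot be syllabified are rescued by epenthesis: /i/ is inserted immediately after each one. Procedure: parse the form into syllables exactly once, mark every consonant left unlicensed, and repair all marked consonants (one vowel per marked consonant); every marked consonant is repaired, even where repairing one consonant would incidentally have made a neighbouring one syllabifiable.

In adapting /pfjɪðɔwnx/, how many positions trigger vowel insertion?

3

The unsyllabifiable consonants are /p/, /n/, /x/; each receives one epenthetic vowel.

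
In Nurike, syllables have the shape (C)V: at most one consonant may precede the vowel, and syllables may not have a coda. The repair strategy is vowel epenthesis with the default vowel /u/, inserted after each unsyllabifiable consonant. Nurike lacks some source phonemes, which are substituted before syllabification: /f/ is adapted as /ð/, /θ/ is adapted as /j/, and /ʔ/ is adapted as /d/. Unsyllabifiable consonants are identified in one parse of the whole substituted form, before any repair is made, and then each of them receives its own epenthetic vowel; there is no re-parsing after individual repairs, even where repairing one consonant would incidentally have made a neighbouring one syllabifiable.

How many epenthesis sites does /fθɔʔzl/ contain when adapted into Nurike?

4

After substitution the input is /ðjɔdzl/.
The unsyllabifiable consonants are /ð/, /d/, /z/, /l/; each receives one epenthetic vowel.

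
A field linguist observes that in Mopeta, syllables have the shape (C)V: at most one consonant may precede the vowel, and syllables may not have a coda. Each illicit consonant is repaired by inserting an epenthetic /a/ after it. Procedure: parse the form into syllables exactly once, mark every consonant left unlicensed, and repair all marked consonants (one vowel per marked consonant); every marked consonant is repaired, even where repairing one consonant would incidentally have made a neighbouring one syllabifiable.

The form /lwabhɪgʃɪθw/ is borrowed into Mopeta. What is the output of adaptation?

lawabahɪgaʃɪθawa

Syllabifying with onset maximization leaves /l/, /b/, /g/, /θ/, /w/ stranded (no codas are permitted; onsets are limited to one consonant).
Each unlicensed consonant becomes the onset of a new syllable: /l/ → /la/, /b/ → /ba/, /g/ → /ga/, /θ/ → /θa/, /w/ → /wa/.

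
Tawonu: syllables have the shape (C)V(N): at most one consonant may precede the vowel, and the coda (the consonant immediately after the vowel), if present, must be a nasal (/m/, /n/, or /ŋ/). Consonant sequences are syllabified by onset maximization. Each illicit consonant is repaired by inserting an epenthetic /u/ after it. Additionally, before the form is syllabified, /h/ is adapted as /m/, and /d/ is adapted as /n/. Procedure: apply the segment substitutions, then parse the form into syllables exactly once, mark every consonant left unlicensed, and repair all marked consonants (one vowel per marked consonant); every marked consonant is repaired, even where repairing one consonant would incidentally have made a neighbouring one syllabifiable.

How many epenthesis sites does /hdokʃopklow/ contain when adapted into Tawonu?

After substitution the input is /mnokʃopklow/.
The unsyllabifiable consonants are /m/, /k/, /p/, /k/, /w/; each receives one epenthetic vowel.

5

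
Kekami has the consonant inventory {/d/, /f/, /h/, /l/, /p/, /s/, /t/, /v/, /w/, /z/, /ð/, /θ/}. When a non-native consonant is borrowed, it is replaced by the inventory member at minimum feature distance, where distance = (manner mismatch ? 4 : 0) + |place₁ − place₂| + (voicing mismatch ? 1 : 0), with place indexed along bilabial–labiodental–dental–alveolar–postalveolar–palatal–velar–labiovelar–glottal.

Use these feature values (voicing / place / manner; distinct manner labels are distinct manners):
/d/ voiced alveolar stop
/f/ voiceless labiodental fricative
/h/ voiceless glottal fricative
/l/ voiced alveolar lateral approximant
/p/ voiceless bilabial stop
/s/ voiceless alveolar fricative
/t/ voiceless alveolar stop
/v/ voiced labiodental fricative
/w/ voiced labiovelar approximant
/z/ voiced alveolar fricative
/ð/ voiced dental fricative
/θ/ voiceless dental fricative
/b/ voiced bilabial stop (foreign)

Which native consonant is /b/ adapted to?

/p/ is closest: same manner (stop), place distance 0 (bilabial→bilabial), voicing differs (+1); total 1. Next closest is /d/ at distance 3.

p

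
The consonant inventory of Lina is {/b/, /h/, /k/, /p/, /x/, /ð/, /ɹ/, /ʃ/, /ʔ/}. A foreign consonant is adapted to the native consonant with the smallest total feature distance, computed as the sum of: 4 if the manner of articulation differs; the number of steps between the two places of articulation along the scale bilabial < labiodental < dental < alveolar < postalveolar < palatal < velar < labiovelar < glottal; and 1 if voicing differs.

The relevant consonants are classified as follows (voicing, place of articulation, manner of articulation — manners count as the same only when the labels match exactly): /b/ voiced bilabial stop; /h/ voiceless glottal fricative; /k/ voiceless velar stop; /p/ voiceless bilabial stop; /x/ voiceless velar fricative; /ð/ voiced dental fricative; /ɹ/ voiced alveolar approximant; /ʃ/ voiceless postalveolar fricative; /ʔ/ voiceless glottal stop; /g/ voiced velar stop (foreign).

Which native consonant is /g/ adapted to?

k

/k/ is closest: same manner (stop), place distance 0 (velar→velar), voicing differs (+1); total 1. Next closest is /ʔ/ at distance 3.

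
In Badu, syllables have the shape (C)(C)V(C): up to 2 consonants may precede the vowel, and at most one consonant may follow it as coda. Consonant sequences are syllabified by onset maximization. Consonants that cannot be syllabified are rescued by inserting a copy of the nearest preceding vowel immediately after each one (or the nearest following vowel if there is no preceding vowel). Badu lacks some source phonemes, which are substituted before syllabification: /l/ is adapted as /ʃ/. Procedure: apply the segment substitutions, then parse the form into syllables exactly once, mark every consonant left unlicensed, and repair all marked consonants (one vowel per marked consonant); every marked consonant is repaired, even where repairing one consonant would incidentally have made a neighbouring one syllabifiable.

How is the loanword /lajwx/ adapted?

ʃajwaxa

Substitution: /l/ → /ʃ/, giving /ʃajwx/.
Under (C)(C)V(C), the unsyllabifiable consonants are /w/, /x/ (at most one coda consonant is licensed; onsets may contain at most 2 consonants).
Each unlicensed consonant becomes the onset of a new syllable: /w/ → /wa/, /x/ → /xa/.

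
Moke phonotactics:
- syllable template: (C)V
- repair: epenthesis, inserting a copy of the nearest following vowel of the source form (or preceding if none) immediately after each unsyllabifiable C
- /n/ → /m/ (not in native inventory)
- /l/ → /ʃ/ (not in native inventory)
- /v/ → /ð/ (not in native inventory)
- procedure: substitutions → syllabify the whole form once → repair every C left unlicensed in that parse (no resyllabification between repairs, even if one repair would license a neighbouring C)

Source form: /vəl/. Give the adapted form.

ðəʃə

Substitution: /v/ → /ð/, /l/ → /ʃ/, giving /ðəʃ/.
Syllabifying with onset maximization leaves /ʃ/ stranded (no codas are permitted; onsets are limited to one consonant).
Epenthesis after each stranded consonant: /ʃ/ → /ʃə/.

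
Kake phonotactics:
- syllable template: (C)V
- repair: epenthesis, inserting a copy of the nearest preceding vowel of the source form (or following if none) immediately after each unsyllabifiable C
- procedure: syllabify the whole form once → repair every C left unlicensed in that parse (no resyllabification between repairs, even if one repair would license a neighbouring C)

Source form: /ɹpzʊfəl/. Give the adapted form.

ɹʊpʊzʊfələ

Syllabifying with onset maximization leaves /ɹ/, /p/, /l/ stranded (no codas are permitted; onsets are limited to one consonant).
Epenthesis after each stranded consonant: /ɹ/ → /ɹʊ/, /p/ → /pʊ/, /l/ → /lə/.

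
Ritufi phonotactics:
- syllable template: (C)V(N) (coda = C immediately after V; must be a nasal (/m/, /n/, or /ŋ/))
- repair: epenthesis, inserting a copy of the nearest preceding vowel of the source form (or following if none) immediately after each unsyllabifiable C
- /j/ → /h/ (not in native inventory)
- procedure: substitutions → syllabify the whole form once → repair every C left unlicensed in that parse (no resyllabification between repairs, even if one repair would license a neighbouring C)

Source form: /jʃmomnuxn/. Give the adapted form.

Substitution: /j/ → /h/, giving /hʃmomnuxn/.
Syllabifying with onset maximization leaves /h/, /ʃ/, /x/, /n/ stranded (only a nasal (/m/, /n/, or /ŋ/) is licensed in coda position; onsets are limited to one consonant).
Inserting the epenthetic vowel yields /h/ → /ho/, /ʃ/ → /ʃo/, /x/ → /xu/, /n/ → /nu/.

hoʃomomnuxunu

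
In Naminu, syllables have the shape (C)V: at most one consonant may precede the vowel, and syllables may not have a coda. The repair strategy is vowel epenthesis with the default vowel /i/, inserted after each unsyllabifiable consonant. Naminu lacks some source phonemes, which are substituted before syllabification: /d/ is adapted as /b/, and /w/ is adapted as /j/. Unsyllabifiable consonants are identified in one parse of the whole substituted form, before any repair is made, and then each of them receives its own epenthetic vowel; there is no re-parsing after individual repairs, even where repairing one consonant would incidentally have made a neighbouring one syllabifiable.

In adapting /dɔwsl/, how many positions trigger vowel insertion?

3

After substitution the input is /bɔjsl/.
The unsyllabifiable consonants are /j/, /s/, /l/; each receives one epenthetic vowel.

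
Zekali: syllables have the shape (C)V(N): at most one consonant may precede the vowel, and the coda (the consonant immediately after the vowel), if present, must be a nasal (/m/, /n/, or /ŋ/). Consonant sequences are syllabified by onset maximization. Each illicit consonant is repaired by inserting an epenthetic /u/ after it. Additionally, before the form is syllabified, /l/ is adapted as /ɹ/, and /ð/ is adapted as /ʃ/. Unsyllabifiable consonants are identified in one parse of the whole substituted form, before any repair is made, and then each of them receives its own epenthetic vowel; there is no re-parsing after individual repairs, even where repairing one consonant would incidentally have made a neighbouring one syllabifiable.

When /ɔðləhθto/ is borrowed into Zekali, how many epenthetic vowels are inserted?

3

After substitution the input is /ɔʃɹəhθto/.
The unsyllabifiable consonants are /ʃ/, /h/, /θ/; each receives one epenthetic vowel.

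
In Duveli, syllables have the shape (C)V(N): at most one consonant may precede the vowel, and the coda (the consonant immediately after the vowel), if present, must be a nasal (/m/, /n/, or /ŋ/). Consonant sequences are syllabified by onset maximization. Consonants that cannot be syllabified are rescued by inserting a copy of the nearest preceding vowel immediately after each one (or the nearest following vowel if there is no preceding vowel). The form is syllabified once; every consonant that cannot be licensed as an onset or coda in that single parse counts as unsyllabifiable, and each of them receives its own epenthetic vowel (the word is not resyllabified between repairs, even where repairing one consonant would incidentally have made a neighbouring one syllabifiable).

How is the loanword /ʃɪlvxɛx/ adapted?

ʃɪlɪvɪxɛxɛ

The consonants /l/, /v/, /x/ cannot be parsed into a legal (C)V(N) syllable (only a nasal (/m/, /n/, or /ŋ/) is licensed in coda position; onsets are limited to one consonant).
Epenthesis after each stranded consonant: /l/ → /lɪ/, /v/ → /vɪ/, /x/ → /xɛ/.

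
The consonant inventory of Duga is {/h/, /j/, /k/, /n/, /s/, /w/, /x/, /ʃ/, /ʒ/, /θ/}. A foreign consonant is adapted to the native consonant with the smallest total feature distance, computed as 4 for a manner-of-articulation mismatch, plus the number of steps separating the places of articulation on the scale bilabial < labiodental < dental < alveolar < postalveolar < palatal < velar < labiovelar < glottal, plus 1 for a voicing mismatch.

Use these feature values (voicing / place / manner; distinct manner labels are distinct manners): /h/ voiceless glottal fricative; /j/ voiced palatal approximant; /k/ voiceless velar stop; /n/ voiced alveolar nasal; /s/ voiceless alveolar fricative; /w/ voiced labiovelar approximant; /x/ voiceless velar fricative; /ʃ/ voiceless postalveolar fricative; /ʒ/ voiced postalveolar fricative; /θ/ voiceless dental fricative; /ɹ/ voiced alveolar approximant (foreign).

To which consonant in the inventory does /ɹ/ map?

/j/ is closest: same manner (approximant), place distance 2 (alveolar→palatal), same voicing; total 2. Next closest is /n/ at distance 4.

j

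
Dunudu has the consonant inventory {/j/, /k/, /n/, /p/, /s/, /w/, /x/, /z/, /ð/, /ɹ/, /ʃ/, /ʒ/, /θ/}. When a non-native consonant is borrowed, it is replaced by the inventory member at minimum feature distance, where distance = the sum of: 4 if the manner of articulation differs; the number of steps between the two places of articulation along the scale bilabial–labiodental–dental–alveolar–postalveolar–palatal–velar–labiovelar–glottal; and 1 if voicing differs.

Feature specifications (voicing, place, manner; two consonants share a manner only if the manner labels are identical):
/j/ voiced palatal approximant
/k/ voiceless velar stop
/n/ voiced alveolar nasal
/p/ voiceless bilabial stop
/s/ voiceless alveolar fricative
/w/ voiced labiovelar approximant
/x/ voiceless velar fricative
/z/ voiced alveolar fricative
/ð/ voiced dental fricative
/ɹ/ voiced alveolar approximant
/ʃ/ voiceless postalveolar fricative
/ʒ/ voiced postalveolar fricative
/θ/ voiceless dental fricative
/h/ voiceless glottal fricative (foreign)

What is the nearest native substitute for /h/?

x

/x/ is closest: same manner (fricative), place distance 2 (glottal→velar), same voicing; total 2. Next closest is /ʃ/ at distance 4.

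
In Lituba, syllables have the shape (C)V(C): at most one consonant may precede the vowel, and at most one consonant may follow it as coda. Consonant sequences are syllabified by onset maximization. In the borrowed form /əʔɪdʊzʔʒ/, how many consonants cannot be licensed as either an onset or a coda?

2

Syllabifying with onset maximization leaves /ʔ/, /ʒ/ stranded (at most one coda consonant is licensed; onsets are limited to one consonant).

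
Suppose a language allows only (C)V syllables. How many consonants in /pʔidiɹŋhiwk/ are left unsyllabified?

5

Syllabifying with onset maximization leaves /p/, /ɹ/, /ŋ/, /w/, /k/ stranded (no codas are permitted; onsets are limited to one consonant).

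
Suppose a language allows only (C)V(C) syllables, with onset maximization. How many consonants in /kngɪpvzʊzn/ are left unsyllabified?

The consonants /k/, /n/, /v/, /n/ cannot be parsed into a legal (C)V(C) syllable (at most one coda consonant is licensed; onsets are limited to one consonant).

4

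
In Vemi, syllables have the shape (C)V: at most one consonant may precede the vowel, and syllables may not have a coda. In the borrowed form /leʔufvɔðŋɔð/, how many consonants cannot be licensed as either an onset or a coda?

Syllabifying with onset maximization leaves /f/, /ð/, /ð/ stranded (no codas are permitted; onsets are limited to one consonant).

3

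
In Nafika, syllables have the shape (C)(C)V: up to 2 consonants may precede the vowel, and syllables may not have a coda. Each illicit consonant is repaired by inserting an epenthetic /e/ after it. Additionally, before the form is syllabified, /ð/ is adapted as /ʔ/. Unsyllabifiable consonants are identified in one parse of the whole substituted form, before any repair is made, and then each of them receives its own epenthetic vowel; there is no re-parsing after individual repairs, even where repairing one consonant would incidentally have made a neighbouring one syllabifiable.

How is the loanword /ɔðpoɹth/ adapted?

Substitution: /ð/ → /ʔ/, giving /ɔʔpoɹth/.
The consonants /ɹ/, /t/, /h/ cannot be parsed into a legal (C)(C)V syllable (no codas are permitted; onsets may contain at most 2 consonants).
Each unlicensed consonant becomes the onset of a new syllable: /ɹ/ → /ɹe/, /t/ → /te/, /h/ → /he/.

ɔʔpoɹetehe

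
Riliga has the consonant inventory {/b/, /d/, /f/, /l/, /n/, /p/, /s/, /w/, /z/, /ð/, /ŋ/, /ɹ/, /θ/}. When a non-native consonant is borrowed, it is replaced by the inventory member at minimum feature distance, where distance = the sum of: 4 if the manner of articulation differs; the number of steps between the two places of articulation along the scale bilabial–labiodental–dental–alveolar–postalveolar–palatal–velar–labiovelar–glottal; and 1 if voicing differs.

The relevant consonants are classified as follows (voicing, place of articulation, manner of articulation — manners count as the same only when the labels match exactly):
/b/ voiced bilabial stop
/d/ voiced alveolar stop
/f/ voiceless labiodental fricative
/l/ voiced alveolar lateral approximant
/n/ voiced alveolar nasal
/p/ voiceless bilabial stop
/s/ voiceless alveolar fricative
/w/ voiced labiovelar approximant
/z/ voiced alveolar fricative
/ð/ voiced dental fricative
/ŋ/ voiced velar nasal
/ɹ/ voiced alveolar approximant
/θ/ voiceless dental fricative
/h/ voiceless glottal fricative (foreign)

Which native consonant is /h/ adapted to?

/s/ is closest: same manner (fricative), place distance 5 (glottal→alveolar), same voicing; total 5. Next closest is /w/ at distance 6.

s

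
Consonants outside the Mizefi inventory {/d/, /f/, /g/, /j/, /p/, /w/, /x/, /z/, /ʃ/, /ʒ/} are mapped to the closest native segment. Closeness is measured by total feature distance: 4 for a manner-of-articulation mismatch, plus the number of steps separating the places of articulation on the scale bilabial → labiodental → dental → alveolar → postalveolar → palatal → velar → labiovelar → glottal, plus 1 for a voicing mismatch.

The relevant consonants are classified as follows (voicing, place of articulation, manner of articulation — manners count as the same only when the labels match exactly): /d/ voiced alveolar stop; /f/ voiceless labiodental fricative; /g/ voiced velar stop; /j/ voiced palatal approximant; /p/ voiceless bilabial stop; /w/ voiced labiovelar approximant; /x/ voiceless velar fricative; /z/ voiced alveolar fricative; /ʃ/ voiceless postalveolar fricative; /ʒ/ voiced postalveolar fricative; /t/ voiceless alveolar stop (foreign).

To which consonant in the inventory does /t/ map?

d

/d/ is closest: same manner (stop), place distance 0 (alveolar→alveolar), voicing differs (+1); total 1. Next closest is /p/ at distance 3.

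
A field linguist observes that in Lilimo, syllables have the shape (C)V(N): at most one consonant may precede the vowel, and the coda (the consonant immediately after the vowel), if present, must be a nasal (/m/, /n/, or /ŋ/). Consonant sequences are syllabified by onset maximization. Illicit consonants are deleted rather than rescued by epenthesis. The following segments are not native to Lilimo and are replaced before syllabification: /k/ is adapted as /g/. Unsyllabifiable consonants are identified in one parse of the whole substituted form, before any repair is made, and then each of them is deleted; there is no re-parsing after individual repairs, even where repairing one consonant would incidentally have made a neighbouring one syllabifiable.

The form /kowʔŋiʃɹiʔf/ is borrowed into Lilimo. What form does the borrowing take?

goŋiɹi

Substitution: /k/ → /g/, giving /gowʔŋiʃɹiʔf/.
Syllabifying with onset maximization leaves /w/, /ʔ/, /ʃ/, /ʔ/, /f/ stranded (only a nasal (/m/, /n/, or /ŋ/) is licensed in coda position; onsets are limited to one consonant).
Each unlicensed consonant is deleted: /w/, /ʔ/, /ʃ/, /ʔ/, /f/.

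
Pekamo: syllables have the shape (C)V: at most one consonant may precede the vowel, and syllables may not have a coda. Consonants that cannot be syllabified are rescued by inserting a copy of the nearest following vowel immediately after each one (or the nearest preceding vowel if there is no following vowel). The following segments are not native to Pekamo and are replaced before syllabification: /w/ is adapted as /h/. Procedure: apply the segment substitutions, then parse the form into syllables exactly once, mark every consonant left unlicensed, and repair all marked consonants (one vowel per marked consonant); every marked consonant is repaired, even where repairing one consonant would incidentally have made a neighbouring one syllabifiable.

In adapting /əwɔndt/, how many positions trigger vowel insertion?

3

After substitution the input is /əhɔndt/.
The unsyllabifiable consonants are /n/, /d/, /t/; each receives one epenthetic vowel.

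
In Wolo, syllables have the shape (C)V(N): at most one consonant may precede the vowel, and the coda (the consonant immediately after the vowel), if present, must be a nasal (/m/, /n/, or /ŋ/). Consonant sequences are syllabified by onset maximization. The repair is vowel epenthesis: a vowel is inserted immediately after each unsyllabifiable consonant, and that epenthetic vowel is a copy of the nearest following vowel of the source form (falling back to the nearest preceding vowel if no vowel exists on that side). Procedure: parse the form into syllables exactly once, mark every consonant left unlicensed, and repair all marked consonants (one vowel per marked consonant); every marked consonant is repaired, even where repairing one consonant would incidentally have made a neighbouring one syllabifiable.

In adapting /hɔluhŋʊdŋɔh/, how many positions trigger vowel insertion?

The unsyllabifiable consonants are /h/, /d/, /h/; each receives one epenthetic vowel.

3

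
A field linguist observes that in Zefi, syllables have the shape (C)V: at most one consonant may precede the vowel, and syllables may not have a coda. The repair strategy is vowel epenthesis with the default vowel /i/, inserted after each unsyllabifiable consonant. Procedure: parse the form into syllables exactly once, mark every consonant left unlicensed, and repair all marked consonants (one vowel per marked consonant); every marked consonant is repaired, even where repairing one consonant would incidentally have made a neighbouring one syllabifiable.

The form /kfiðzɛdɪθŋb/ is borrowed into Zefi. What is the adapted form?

kifiðizɛdɪθiŋibi

Syllabifying with onset maximization leaves /k/, /ð/, /θ/, /ŋ/, /b/ stranded (no codas are permitted; onsets are limited to one consonant).
Inserting the epenthetic vowel yields /k/ → /ki/, /ð/ → /ði/, /θ/ → /θi/, /ŋ/ → /ŋi/, /b/ → /bi/.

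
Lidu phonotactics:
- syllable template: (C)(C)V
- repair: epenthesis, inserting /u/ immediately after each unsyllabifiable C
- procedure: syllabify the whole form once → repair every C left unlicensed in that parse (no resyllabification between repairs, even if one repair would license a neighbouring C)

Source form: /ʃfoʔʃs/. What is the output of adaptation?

ʃfoʔuʃusu

Under (C)(C)V, the unsyllabifiable consonants are /ʔ/, /ʃ/, /s/ (no codas are permitted; onsets may contain at most 2 consonants).
Inserting the epenthetic vowel yields /ʔ/ → /ʔu/, /ʃ/ → /ʃu/, /s/ → /su/.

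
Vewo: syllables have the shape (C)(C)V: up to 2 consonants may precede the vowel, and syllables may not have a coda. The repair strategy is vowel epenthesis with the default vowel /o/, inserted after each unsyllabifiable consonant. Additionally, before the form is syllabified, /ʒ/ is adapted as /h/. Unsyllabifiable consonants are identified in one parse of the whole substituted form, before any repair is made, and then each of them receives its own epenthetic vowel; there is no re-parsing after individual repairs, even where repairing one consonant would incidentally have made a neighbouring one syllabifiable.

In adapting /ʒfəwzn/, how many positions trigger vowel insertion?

3

After substitution the input is /hfəwzn/.
The unsyllabifiable consonants are /w/, /z/, /n/; each receives one epenthetic vowel.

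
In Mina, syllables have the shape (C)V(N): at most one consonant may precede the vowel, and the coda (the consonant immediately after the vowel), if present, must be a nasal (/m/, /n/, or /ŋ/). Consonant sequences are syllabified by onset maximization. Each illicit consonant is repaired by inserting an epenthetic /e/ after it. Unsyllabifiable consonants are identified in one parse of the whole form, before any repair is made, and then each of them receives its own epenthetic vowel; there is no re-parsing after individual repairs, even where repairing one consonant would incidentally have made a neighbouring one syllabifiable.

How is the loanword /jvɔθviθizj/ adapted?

Syllabifying with onset maximization leaves /j/, /θ/, /z/, /j/ stranded (only a nasal (/m/, /n/, or /ŋ/) is licensed in coda position; onsets are limited to one consonant).
Inserting the epenthetic vowel yields /j/ → /je/, /θ/ → /θe/, /z/ → /ze/, /j/ → /je/.

jevɔθeviθizeje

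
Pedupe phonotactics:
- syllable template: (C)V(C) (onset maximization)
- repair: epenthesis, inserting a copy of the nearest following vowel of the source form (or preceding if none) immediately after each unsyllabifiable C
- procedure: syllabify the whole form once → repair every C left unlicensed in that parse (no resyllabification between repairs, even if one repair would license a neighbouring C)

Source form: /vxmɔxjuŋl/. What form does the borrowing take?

The consonants /v/, /x/, /l/ cannot be parsed into a legal (C)V(C) syllable (at most one coda consonant is licensed; onsets are limited to one consonant).
Each unlicensed consonant becomes the onset of a new syllable: /v/ → /vɔ/, /x/ → /xɔ/, /l/ → /lu/.

vɔxɔmɔxjuŋlu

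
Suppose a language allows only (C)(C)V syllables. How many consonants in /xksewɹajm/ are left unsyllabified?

3

Under (C)(C)V, the unsyllabifiable consonants are /x/, /j/, /m/ (no codas are permitted; onsets may contain at most 2 consonants).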